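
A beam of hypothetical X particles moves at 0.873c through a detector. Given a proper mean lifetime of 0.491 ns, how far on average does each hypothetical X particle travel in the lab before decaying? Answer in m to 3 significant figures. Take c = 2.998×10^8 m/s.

d ≈ 0.263 m

γ = 1/√(1 − 0.873²) = 2.0504
Dilated lifetime: Δt = γτ₀ = 2.0504 × 0.491 ns = 1.0067 ns
d = vΔt = 0.873c × 1.0067 ns = 2.6173×10^8 m/s × 1.0067×10^-9 s = 0.263 m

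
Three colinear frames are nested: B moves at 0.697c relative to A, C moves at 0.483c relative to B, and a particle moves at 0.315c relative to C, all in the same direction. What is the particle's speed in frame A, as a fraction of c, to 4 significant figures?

Compose boost 2: (0.483 + 0.697)/(1 + 0.483×0.697) = 1.180/1.33665 = 0.882803
Compose boost 3: (0.315 + 0.882803)/(1 + 0.315×0.882803) = 1.19780/1.27808 = 0.9372

u ≈ 0.9372c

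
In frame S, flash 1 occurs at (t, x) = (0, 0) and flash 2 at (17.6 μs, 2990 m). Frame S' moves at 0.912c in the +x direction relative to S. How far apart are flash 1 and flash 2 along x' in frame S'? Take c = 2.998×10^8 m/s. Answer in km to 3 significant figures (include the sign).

γ = 1/√(1 − 0.912²) = 2.4379
Δx' = γ(Δx − vΔt) = 2.4379 × (2990 m − 0.912×(2.998×10^8 m/s)×17.6×10^-6 s)
= 2.4379 × (-1822.1 m) = -4.44 km

Δx' ≈ -4.44 km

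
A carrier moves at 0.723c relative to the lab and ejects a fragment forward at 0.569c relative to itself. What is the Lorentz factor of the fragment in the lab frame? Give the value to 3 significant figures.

u_lab = (0.569 + 0.723)/(1 + 0.569×0.723) = 1.292/1.41139 = 0.915412
γ = 1/√(1 − 0.915412²) = 2.48

γ ≈ 2.48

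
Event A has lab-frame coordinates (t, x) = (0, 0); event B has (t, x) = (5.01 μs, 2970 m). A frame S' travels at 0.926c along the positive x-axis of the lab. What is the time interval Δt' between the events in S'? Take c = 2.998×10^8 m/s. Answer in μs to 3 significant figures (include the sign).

γ = 1/√(1 − 0.926²) = 2.6488
Δt' = γ(Δt − vΔx/c²) = 2.6488 × (5.01 μs − 0.926×2970 m / (2.998×10^8 m/s))
= 2.6488 × (-4.1635 μs) = -11.0 μs

Δt' ≈ -11.0 μs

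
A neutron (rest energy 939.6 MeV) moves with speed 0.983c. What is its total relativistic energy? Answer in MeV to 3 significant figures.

E ≈ 5120 MeV

γ = 1/√(1 − 0.983²) = 5.4465
E = γm₀c² = 5.4465 × 939.6 MeV = 5120 MeV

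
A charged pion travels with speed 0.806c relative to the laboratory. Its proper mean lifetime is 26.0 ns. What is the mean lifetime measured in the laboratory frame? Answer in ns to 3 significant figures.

γ = 1/√(1 − 0.806²) = 1.6894
Time dilation: Δt = γτ₀ = 1.6894 × 26.0 ns = 43.9 ns

Δt ≈ 43.9 ns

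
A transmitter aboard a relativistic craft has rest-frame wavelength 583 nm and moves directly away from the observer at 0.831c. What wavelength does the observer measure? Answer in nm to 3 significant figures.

Relativistic Doppler: λ_obs = λ_src √((1+β)/(1−β))
= 583 × √(1.8310/0.16900) = 583 × 3.2916 = 1920 nm

λ_obs ≈ 1920 nm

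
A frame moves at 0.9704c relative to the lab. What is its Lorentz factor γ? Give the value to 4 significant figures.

γ ≈ 4.141

γ = 1/√(1 − β²) = 1/√(1 − 0.9704²) = 1/√(0.0583238) = 4.141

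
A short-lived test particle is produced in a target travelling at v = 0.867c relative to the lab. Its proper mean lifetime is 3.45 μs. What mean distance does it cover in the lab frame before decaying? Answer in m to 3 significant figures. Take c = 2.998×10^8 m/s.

d ≈ 1800 m

γ = 1/√(1 − 0.867²) = 2.0068
Dilated lifetime: Δt = γτ₀ = 2.0068 × 3.45 μs = 6.9234 μs
d = vΔt = 0.867c × 6.9234 μs = 2.5993×10^8 m/s × 6.9234×10^-6 s = 1800 m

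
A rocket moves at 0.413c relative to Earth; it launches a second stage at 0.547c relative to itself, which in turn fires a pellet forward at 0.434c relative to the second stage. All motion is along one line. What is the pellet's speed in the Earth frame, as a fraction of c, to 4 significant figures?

u ≈ 0.9084c

Compose boost 2: (0.547 + 0.413)/(1 + 0.547×0.413) = 0.9600/1.22591 = 0.783091
Compose boost 3: (0.434 + 0.783091)/(1 + 0.434×0.783091) = 1.21709/1.33986 = 0.9084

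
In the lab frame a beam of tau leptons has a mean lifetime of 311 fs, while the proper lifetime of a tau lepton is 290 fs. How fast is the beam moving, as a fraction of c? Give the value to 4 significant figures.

β ≈ 0.3612

γ = Δt/τ₀ = 311/290 = 1.07241
β = √(1 − 1/γ²) = √(1 − 1/1.07241²) = 0.3612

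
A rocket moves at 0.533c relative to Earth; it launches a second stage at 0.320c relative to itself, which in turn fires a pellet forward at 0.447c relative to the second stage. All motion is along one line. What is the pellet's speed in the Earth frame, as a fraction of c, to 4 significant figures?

u ≈ 0.8868c

Compose boost 2: (0.320 + 0.533)/(1 + 0.320×0.533) = 0.8530/1.17056 = 0.728711
Compose boost 3: (0.447 + 0.728711)/(1 + 0.447×0.728711) = 1.17571/1.32573 = 0.8868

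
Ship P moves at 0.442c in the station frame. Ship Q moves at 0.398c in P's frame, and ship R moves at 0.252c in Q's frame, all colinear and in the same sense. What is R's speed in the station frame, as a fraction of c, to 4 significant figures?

Compose boost 2: (0.398 + 0.442)/(1 + 0.398×0.442) = 0.8400/1.17592 = 0.714337
Compose boost 3: (0.252 + 0.714337)/(1 + 0.252×0.714337) = 0.966337/1.18001 = 0.8189

u ≈ 0.8189c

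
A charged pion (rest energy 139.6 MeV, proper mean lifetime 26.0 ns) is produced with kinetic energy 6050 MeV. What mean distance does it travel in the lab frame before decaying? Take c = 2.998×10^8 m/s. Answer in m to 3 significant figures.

d ≈ 346 m

γ = 1 + K/(m₀c²) = 1 + 6050/139.6 = 44.338
β = √(1 − 1/γ²) = 0.99975
Dilated lifetime: γτ₀ = 44.338 × 26.0 ns = 1152.8 ns
d = βc·γτ₀ = 0.99975 × (2.998×10^8 m/s) × 1.1528×10^-6 s = 346 m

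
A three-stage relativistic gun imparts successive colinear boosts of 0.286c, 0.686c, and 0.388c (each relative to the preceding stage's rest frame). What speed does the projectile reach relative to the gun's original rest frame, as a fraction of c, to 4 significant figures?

u ≈ 0.9128c

Compose boost 2: (0.686 + 0.286)/(1 + 0.686×0.286) = 0.9720/1.19620 = 0.812576
Compose boost 3: (0.388 + 0.812576)/(1 + 0.388×0.812576) = 1.20058/1.31528 = 0.9128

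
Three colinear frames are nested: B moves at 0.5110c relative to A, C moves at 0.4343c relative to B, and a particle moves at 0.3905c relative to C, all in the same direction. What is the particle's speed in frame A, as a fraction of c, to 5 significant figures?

Compose boost 2: (0.4343 + 0.5110)/(1 + 0.4343×0.5110) = 0.94530/1.221927 = 0.7736139
Compose boost 3: (0.3905 + 0.7736139)/(1 + 0.3905×0.7736139) = 1.164114/1.302096 = 0.89403

u ≈ 0.89403c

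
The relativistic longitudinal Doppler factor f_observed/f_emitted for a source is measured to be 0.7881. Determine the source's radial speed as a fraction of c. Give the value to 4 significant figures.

f_obs/f_src = √((1−β)/(1+β)) = 0.7881  ⇒  (1−β)/(1+β) = 0.621102
β = |1 − D²|/(1 + D²) = |1 − 0.621102|/(1 + 0.621102) = 0.2337

β ≈ 0.2337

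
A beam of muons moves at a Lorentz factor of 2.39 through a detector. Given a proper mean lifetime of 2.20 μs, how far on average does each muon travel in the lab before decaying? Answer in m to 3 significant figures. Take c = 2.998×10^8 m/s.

d ≈ 1430 m

β = √(1 − 1/γ²) = √(1 − 1/2.39²) = 0.90826
Dilated lifetime: Δt = γτ₀ = 2.39 × 2.20 μs = 5.2580 μs
d = vΔt = 0.90826c × 5.2580 μs = 2.7230×10^8 m/s × 5.2580×10^-6 s = 1430 m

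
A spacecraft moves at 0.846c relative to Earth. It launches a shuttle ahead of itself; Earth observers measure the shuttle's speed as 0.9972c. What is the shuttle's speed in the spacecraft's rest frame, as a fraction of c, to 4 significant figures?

u' ≈ 0.9669c

Inverse velocity addition: u' = (u − v)/(1 − uv/c²)
= (0.9972 − 0.846)/(1 − 0.9972×0.846) = 0.1512/0.156369 = 0.9669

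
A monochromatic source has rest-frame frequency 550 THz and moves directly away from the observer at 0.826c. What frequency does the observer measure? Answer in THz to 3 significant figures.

f_obs ≈ 170 THz

Relativistic Doppler: f_obs = f_src √((1−β)/(1+β))
= 550 × √(0.17400/1.8260) = 550 × 0.30869 = 170 THz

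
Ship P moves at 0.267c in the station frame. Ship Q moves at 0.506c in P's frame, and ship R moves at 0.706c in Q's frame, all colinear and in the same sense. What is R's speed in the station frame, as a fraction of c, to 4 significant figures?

Compose boost 2: (0.506 + 0.267)/(1 + 0.506×0.267) = 0.7730/1.13510 = 0.680996
Compose boost 3: (0.706 + 0.680996)/(1 + 0.706×0.680996) = 1.38700/1.48078 = 0.9367

u ≈ 0.9367c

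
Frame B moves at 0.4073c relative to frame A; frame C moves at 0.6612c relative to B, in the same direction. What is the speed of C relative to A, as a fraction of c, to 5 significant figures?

Compose boost 2: (0.6612 + 0.4073)/(1 + 0.6612×0.4073) = 1.0685/1.269307 = 0.84180

u ≈ 0.84180c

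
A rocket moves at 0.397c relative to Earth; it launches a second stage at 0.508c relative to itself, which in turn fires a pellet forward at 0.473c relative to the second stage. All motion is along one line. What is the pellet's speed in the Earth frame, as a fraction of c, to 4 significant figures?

Compose boost 2: (0.508 + 0.397)/(1 + 0.508×0.397) = 0.9050/1.20168 = 0.753115
Compose boost 3: (0.473 + 0.753115)/(1 + 0.473×0.753115) = 1.22611/1.35622 = 0.9041

u ≈ 0.9041c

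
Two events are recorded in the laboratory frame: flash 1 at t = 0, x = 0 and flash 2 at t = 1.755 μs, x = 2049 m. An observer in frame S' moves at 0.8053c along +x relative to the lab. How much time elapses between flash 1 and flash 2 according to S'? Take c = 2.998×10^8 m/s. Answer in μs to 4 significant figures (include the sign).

γ = 1/√(1 − 0.8053²) = 1.68672
Δt' = γ(Δt − vΔx/c²) = 1.68672 × (1.755 μs − 0.8053×2049 m / (2.998×10^8 m/s))
= 1.68672 × (-3.74887 μs) = -6.323 μs

Δt' ≈ -6.323 μs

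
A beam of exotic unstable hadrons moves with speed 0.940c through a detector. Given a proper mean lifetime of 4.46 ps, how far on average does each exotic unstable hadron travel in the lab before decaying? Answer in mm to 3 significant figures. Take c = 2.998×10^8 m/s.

γ = 1/√(1 − 0.940²) = 2.9311
Dilated lifetime: Δt = γτ₀ = 2.9311 × 4.46 ps = 13.072 ps
d = vΔt = 0.940c × 13.072 ps = 2.8181×10^8 m/s × 1.3072×10^-11 s = 3.68 mm

d ≈ 3.68 mm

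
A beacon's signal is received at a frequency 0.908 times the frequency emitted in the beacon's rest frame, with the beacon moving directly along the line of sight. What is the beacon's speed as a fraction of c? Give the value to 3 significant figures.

β ≈ 0.0962

f_obs/f_src = √((1−β)/(1+β)) = 0.908  ⇒  (1−β)/(1+β) = 0.82446
β = |1 − D²|/(1 + D²) = |1 − 0.82446|/(1 + 0.82446) = 0.0962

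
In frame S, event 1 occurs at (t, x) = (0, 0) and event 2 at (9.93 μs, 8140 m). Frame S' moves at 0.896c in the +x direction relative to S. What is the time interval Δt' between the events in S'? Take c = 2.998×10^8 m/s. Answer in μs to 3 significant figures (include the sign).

Δt' ≈ -32.4 μs

γ = 1/√(1 − 0.896²) = 2.2520
Δt' = γ(Δt − vΔx/c²) = 2.2520 × (9.93 μs − 0.896×8140 m / (2.998×10^8 m/s))
= 2.2520 × (-14.398 μs) = -32.4 μs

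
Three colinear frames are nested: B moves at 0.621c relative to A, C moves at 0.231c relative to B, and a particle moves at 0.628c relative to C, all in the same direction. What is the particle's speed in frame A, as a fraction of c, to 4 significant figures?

u ≈ 0.9354c

Compose boost 2: (0.231 + 0.621)/(1 + 0.231×0.621) = 0.8520/1.14345 = 0.745113
Compose boost 3: (0.628 + 0.745113)/(1 + 0.628×0.745113) = 1.37311/1.46793 = 0.9354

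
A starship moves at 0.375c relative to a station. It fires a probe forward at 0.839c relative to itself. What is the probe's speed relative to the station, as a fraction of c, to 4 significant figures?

Relativistic velocity addition: u = (u' + v)/(1 + u'v/c²)
= (0.839 + 0.375)/(1 + 0.839×0.375) = 1.214/1.31462 = 0.9235

u ≈ 0.9235c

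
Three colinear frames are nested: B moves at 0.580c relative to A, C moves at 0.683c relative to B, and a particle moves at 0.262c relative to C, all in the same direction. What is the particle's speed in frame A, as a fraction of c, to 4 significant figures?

u ≈ 0.9431c

Compose boost 2: (0.683 + 0.580)/(1 + 0.683×0.580) = 1.263/1.39614 = 0.904637
Compose boost 3: (0.262 + 0.904637)/(1 + 0.262×0.904637) = 1.16664/1.23701 = 0.9431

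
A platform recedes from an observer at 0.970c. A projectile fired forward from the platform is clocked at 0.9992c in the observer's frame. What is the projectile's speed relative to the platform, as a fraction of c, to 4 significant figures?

Inverse velocity addition: u' = (u − v)/(1 − uv/c²)
= (0.9992 − 0.970)/(1 − 0.9992×0.970) = 0.02920/0.0307760 = 0.9488

u' ≈ 0.9488c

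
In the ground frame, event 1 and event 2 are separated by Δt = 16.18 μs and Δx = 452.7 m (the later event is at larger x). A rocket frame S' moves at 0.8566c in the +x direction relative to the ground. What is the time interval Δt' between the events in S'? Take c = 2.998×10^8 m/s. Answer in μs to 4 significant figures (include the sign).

γ = 1/√(1 − 0.8566²) = 1.93806
Δt' = γ(Δt − vΔx/c²) = 1.93806 × (16.18 μs − 0.8566×452.7 m / (2.998×10^8 m/s))
= 1.93806 × (14.8865 μs) = 28.85 μs

Δt' ≈ 28.85 μs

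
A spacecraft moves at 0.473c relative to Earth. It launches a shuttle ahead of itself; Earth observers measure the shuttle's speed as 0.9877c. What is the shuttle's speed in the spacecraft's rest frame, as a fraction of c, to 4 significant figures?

u' ≈ 0.9660c

Inverse velocity addition: u' = (u − v)/(1 − uv/c²)
= (0.9877 − 0.473)/(1 − 0.9877×0.473) = 0.5147/0.532818 = 0.9660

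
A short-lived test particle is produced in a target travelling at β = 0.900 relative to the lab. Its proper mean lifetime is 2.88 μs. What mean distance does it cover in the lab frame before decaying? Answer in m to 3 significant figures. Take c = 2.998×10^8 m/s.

γ = 1/√(1 − 0.900²) = 2.2942
Dilated lifetime: Δt = γτ₀ = 2.2942 × 2.88 μs = 6.6072 μs
d = vΔt = 0.900c × 6.6072 μs = 2.6982×10^8 m/s × 6.6072×10^-6 s = 1780 m

d ≈ 1780 m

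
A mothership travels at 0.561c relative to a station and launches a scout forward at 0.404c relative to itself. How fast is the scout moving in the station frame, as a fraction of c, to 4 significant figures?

u ≈ 0.7867c

Compose boost 2: (0.404 + 0.561)/(1 + 0.404×0.561) = 0.9650/1.22664 = 0.7867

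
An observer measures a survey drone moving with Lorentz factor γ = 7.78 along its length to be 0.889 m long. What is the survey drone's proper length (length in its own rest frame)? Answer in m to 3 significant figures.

L₀ ≈ 6.92 m

γ = 7.78 (given)
L₀ = γL = 7.78 × 0.889 = 6.92 m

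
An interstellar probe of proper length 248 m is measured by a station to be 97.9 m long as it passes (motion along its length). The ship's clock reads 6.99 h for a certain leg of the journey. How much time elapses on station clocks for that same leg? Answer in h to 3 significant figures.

Δt ≈ 17.7 h

Length contraction ⇒ γ = L₀/L = 248/97.9 = 2.5332
Time dilation: Δt = γτ₀ = 2.5332 × 6.99 h = 17.7 h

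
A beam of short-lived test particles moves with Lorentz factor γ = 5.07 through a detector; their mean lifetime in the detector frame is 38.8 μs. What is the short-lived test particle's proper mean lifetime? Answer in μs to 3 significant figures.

γ = 5.07 (given)
Proper time: τ₀ = Δt/γ = 38.8/5.07 = 7.65 μs

τ₀ ≈ 7.65 μs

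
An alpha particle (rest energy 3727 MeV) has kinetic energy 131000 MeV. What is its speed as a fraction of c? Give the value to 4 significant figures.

γ = 1 + K/(m₀c²) = 1 + 131000/3727 = 36.1489
β = √(1 − 1/γ²) = 0.9996

β ≈ 0.9996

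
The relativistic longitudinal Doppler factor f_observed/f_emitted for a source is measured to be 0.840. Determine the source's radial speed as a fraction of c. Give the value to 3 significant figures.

f_obs/f_src = √((1−β)/(1+β)) = 0.840  ⇒  (1−β)/(1+β) = 0.70560
β = |1 − D²|/(1 + D²) = |1 − 0.70560|/(1 + 0.70560) = 0.173

β ≈ 0.173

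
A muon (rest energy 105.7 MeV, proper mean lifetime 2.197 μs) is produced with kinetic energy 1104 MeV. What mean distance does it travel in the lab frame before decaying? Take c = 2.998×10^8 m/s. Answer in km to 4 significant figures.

d ≈ 7.509 km

γ = 1 + K/(m₀c²) = 1 + 1104/105.7 = 11.4447
β = √(1 − 1/γ²) = 0.996175
Dilated lifetime: γτ₀ = 11.4447 × 2.197 μs = 25.1439 μs
d = βc·γτ₀ = 0.996175 × (2.998×10^8 m/s) × 2.51439×10^-5 s = 7.509 km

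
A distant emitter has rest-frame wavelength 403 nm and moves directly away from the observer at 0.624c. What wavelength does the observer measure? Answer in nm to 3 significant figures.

λ_obs ≈ 838 nm

Relativistic Doppler: λ_obs = λ_src √((1+β)/(1−β))
= 403 × √(1.6240/0.37600) = 403 × 2.0783 = 838 nm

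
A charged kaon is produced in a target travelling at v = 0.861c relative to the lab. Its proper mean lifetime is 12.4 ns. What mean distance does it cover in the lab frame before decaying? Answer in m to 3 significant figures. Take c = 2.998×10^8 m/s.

γ = 1/√(1 − 0.861²) = 1.9662
Dilated lifetime: Δt = γτ₀ = 1.9662 × 12.4 ns = 24.380 ns
d = vΔt = 0.861c × 24.380 ns = 2.5813×10^8 m/s × 2.4380×10^-8 s = 6.29 m

d ≈ 6.29 m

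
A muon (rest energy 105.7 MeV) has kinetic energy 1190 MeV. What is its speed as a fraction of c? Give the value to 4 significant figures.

β ≈ 0.9967

γ = 1 + K/(m₀c²) = 1 + 1190/105.7 = 12.2583
β = √(1 − 1/γ²) = 0.9967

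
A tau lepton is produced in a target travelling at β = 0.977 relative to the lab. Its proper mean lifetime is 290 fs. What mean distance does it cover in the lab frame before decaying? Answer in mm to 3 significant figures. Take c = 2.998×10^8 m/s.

d ≈ 0.398 mm

γ = 1/√(1 − 0.977²) = 4.6896
Dilated lifetime: Δt = γτ₀ = 4.6896 × 290 fs = 1360.0 fs
d = vΔt = 0.977c × 1360.0 fs = 2.9290×10^8 m/s × 1.3600×10^-12 s = 0.398 mm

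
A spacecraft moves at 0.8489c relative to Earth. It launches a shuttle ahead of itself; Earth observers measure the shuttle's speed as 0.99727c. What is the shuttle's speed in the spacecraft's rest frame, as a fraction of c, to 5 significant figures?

Inverse velocity addition: u' = (u − v)/(1 − uv/c²)
= (0.99727 − 0.8489)/(1 − 0.99727×0.8489) = 0.14837/0.1534175 = 0.96710

u' ≈ 0.96710c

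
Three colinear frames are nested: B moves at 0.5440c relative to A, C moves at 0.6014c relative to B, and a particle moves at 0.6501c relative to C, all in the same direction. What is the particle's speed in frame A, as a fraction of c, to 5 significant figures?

Compose boost 2: (0.6014 + 0.5440)/(1 + 0.6014×0.5440) = 1.1454/1.327162 = 0.8630449
Compose boost 3: (0.6501 + 0.8630449)/(1 + 0.6501×0.8630449) = 1.513145/1.561065 = 0.96930

u ≈ 0.96930c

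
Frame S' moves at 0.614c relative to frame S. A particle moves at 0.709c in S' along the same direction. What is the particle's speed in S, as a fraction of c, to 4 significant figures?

Relativistic velocity addition: u = (u' + v)/(1 + u'v/c²)
= (0.709 + 0.614)/(1 + 0.709×0.614) = 1.323/1.43533 = 0.9217

u ≈ 0.9217c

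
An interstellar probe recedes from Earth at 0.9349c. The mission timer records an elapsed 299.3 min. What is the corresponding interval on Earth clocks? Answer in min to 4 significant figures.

Δt ≈ 843.3 min

γ = 1/√(1 − 0.9349²) = 2.81761
Time dilation: Δt = γτ₀ = 2.81761 × 299.3 min = 843.3 min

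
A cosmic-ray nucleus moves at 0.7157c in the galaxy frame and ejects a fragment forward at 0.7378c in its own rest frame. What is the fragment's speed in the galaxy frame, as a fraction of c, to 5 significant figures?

u ≈ 0.95122c

Compose boost 2: (0.7378 + 0.7157)/(1 + 0.7378×0.7157) = 1.4535/1.528043 = 0.95122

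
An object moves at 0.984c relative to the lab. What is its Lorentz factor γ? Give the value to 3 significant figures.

γ ≈ 5.61

γ = 1/√(1 − β²) = 1/√(1 − 0.984²) = 1/√(0.031744) = 5.61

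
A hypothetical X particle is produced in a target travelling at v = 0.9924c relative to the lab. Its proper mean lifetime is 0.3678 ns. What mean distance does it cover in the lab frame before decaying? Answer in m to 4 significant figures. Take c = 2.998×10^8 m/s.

d ≈ 0.8893 m

γ = 1/√(1 − 0.9924²) = 8.12653
Dilated lifetime: Δt = γτ₀ = 8.12653 × 0.3678 ns = 2.98894 ns
d = vΔt = 0.9924c × 2.98894 ns = 2.97522×10^8 m/s × 2.98894×10^-9 s = 0.8893 m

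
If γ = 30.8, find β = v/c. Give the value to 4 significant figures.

β ≈ 0.9995

β = √(1 − 1/γ²) = √(1 − 1/30.8²) = √(0.998946) = 0.9995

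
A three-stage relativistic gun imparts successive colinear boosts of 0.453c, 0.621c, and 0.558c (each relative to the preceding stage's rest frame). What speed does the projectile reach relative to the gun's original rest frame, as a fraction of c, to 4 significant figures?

u ≈ 0.9513c

Compose boost 2: (0.621 + 0.453)/(1 + 0.621×0.453) = 1.074/1.28131 = 0.838203
Compose boost 3: (0.558 + 0.838203)/(1 + 0.558×0.838203) = 1.39620/1.46772 = 0.9513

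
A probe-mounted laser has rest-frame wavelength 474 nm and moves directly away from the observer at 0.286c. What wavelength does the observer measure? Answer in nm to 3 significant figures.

Relativistic Doppler: λ_obs = λ_src √((1+β)/(1−β))
= 474 × √(1.2860/0.71400) = 474 × 1.3421 = 636 nm

λ_obs ≈ 636 nm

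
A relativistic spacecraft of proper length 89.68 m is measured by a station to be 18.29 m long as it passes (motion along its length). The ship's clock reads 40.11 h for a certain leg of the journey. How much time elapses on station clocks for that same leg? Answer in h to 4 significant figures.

Length contraction ⇒ γ = L₀/L = 89.68/18.29 = 4.90323
Time dilation: Δt = γτ₀ = 4.90323 × 40.11 h = 196.7 h

Δt ≈ 196.7 h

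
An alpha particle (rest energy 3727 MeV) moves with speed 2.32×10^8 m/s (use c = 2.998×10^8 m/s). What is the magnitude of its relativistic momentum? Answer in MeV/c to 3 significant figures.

p ≈ 4550 MeV/c

β = v/c = 2.32×10^8 / 2.998×10^8 = 0.77385
γ = 1/√(1 − 0.77385²) = 1.5789
p = γβm₀c = 1.5789 × 0.77385 × 3727 MeV/c = 4550 MeV/c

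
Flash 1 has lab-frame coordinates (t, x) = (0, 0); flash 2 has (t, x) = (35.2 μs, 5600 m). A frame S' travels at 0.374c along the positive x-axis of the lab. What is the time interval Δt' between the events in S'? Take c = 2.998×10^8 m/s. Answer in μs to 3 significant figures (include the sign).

γ = 1/√(1 − 0.374²) = 1.0783
Δt' = γ(Δt − vΔx/c²) = 1.0783 × (35.2 μs − 0.374×5600 m / (2.998×10^8 m/s))
= 1.0783 × (28.214 μs) = 30.4 μs

Δt' ≈ 30.4 μs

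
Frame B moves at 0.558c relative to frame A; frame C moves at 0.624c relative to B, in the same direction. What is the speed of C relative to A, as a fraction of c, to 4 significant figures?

Compose boost 2: (0.624 + 0.558)/(1 + 0.624×0.558) = 1.182/1.34819 = 0.8767

u ≈ 0.8767c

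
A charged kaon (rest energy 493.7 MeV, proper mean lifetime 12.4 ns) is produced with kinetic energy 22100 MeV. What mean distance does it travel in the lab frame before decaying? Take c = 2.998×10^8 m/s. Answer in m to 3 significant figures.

γ = 1 + K/(m₀c²) = 1 + 22100/493.7 = 45.764
β = √(1 − 1/γ²) = 0.99976
Dilated lifetime: γτ₀ = 45.764 × 12.4 ns = 567.47 ns
d = βc·γτ₀ = 0.99976 × (2.998×10^8 m/s) × 5.6747×10^-7 s = 170 m

d ≈ 170 m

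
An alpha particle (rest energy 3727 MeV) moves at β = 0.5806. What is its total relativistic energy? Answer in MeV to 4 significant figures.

γ = 1/√(1 − 0.5806²) = 1.22822
E = γm₀c² = 1.22822 × 3727 MeV = 4578 MeV

E ≈ 4578 MeV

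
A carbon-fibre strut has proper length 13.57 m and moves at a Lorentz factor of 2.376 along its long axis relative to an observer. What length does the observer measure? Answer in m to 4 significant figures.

L ≈ 5.711 m

γ = 2.376 (given)
Length contraction: L = L₀/γ = 13.57/2.376 = 5.711 m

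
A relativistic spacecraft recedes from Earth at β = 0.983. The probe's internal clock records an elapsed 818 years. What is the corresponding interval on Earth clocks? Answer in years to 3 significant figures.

Δt ≈ 4460 years

γ = 1/√(1 − 0.983²) = 5.4465
Time dilation: Δt = γτ₀ = 5.4465 × 818 years = 4460 years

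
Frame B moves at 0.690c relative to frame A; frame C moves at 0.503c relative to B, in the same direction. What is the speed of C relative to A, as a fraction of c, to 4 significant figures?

u ≈ 0.8856c

Compose boost 2: (0.503 + 0.690)/(1 + 0.503×0.690) = 1.193/1.34707 = 0.8856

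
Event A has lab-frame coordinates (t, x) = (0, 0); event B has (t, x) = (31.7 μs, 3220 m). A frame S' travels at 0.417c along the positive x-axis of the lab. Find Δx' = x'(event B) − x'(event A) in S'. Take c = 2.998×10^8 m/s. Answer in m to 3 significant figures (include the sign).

Δx' ≈ -817 m

γ = 1/√(1 − 0.417²) = 1.1002
Δx' = γ(Δx − vΔt) = 1.1002 × (3220 m − 0.417×(2.998×10^8 m/s)×31.7×10^-6 s)
= 1.1002 × (-743.03 m) = -817 m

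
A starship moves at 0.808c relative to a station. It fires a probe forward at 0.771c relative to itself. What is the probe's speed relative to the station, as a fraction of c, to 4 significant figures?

u ≈ 0.9729c

Relativistic velocity addition: u = (u' + v)/(1 + u'v/c²)
= (0.771 + 0.808)/(1 + 0.771×0.808) = 1.579/1.62297 = 0.9729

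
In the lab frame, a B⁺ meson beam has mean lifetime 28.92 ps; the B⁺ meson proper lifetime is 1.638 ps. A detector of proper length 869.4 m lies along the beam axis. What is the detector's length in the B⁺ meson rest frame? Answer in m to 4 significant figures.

L ≈ 49.24 m

Time dilation ⇒ γ = Δt/τ₀ = 28.92/1.638 = 17.6557
Length contraction: L = L₀/γ = 869.4/17.6557 = 49.24 m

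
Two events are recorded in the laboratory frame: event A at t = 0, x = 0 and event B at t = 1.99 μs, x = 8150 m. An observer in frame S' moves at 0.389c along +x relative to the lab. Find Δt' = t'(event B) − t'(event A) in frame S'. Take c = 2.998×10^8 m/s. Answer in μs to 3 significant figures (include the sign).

γ = 1/√(1 − 0.389²) = 1.0855
Δt' = γ(Δt − vΔx/c²) = 1.0855 × (1.99 μs − 0.389×8150 m / (2.998×10^8 m/s))
= 1.0855 × (-8.5849 μs) = -9.32 μs

Δt' ≈ -9.32 μs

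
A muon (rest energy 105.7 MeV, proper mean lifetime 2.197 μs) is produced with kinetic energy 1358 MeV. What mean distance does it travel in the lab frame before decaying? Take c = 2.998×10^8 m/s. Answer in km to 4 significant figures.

d ≈ 9.097 km

γ = 1 + K/(m₀c²) = 1 + 1358/105.7 = 13.8477
β = √(1 − 1/γ²) = 0.997389
Dilated lifetime: γτ₀ = 13.8477 × 2.197 μs = 30.4234 μs
d = βc·γτ₀ = 0.997389 × (2.998×10^8 m/s) × 3.04234×10^-5 s = 9.097 km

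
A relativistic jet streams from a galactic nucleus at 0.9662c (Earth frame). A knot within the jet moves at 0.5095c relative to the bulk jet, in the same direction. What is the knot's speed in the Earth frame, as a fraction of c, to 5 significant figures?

u ≈ 0.98889c

Relativistic velocity addition: u = (u' + v)/(1 + u'v/c²)
= (0.5095 + 0.9662)/(1 + 0.5095×0.9662) = 1.4757/1.492279 = 0.98889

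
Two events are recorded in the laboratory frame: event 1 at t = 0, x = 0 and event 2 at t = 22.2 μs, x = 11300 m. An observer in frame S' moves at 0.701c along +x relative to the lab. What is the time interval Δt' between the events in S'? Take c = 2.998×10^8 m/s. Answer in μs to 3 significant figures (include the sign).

Δt' ≈ -5.92 μs

γ = 1/√(1 − 0.701²) = 1.4022
Δt' = γ(Δt − vΔx/c²) = 1.4022 × (22.2 μs − 0.701×11300 m / (2.998×10^8 m/s))
= 1.4022 × (-4.2219 μs) = -5.92 μs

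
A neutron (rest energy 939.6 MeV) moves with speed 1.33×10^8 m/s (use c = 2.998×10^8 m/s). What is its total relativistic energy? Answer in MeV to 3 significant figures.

E ≈ 1050 MeV

β = v/c = 1.33×10^8 / 2.998×10^8 = 0.44363
γ = 1/√(1 − 0.44363²) = 1.1158
E = γm₀c² = 1.1158 × 939.6 MeV = 1050 MeV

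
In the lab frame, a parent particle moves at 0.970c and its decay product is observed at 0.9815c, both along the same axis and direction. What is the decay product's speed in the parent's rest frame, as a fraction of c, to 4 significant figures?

u' ≈ 0.2399c

Inverse velocity addition: u' = (u − v)/(1 − uv/c²)
= (0.9815 − 0.970)/(1 − 0.9815×0.970) = 0.01150/0.0479450 = 0.2399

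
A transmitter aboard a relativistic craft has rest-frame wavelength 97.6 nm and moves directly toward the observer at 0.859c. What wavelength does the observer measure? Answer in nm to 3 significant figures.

λ_obs ≈ 26.9 nm

Relativistic Doppler: λ_obs = λ_src √((1−β)/(1+β))
= 97.6 × √(0.14100/1.8590) = 97.6 × 0.27540 = 26.9 nm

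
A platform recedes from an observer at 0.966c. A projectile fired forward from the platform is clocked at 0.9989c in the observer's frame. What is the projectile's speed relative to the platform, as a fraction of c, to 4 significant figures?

u' ≈ 0.9383c

Inverse velocity addition: u' = (u − v)/(1 − uv/c²)
= (0.9989 − 0.966)/(1 − 0.9989×0.966) = 0.03290/0.0350626 = 0.9383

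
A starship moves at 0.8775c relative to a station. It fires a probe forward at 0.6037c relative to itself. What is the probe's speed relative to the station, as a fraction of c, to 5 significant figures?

u ≈ 0.96826c

Relativistic velocity addition: u = (u' + v)/(1 + u'v/c²)
= (0.6037 + 0.8775)/(1 + 0.6037×0.8775) = 1.4812/1.529747 = 0.96826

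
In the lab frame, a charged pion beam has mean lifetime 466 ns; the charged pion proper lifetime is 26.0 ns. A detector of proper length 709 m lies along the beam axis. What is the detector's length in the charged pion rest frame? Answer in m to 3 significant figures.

L ≈ 39.6 m

Time dilation ⇒ γ = Δt/τ₀ = 466/26.0 = 17.923
Length contraction: L = L₀/γ = 709/17.923 = 39.6 m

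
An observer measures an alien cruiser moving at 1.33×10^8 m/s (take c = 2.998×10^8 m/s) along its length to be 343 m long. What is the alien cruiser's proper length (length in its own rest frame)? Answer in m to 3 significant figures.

β = v/c = 1.33×10^8 / 2.998×10^8 = 0.44363
γ = 1/√(1 − 0.44363²) = 1.1158
L₀ = γL = 1.1158 × 343 = 383 m

L₀ ≈ 383 m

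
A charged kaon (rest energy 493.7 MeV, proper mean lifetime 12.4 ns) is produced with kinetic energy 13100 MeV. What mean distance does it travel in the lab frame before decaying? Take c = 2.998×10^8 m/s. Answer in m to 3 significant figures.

d ≈ 102 m

γ = 1 + K/(m₀c²) = 1 + 13100/493.7 = 27.534
β = √(1 − 1/γ²) = 0.99934
Dilated lifetime: γτ₀ = 27.534 × 12.4 ns = 341.43 ns
d = βc·γτ₀ = 0.99934 × (2.998×10^8 m/s) × 3.4143×10^-7 s = 102 m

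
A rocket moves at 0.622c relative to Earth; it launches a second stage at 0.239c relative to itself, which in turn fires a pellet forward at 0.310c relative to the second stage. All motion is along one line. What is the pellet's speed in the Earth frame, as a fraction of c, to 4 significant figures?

u ≈ 0.8598c

Compose boost 2: (0.239 + 0.622)/(1 + 0.239×0.622) = 0.8610/1.14866 = 0.749570
Compose boost 3: (0.310 + 0.749570)/(1 + 0.310×0.749570) = 1.05957/1.23237 = 0.8598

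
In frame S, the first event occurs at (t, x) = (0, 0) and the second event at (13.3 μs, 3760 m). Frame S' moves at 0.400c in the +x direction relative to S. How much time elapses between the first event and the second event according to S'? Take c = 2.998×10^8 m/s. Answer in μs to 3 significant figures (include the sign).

Δt' ≈ 9.04 μs

γ = 1/√(1 − 0.400²) = 1.0911
Δt' = γ(Δt − vΔx/c²) = 1.0911 × (13.3 μs − 0.400×3760 m / (2.998×10^8 m/s))
= 1.0911 × (8.2833 μs) = 9.04 μs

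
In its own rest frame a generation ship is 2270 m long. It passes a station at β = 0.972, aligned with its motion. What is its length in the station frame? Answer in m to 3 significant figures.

γ = 1/√(1 − 0.972²) = 4.2557
Length contraction: L = L₀/γ = 2270/4.2557 = 533 m

L ≈ 533 m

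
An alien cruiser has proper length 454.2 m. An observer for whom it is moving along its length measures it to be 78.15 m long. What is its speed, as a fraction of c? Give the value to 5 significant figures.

γ = L₀/L = 454.2/78.15 = 5.811900
β = √(1 − 1/γ²) = 0.98509

β ≈ 0.98509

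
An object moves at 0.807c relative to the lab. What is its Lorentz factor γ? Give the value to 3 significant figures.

γ ≈ 1.69

γ = 1/√(1 − β²) = 1/√(1 − 0.807²) = 1/√(0.34875) = 1.69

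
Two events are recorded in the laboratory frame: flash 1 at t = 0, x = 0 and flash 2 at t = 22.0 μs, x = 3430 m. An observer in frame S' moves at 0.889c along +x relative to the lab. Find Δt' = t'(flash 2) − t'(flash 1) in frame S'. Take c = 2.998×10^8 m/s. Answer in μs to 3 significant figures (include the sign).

Δt' ≈ 25.8 μs

γ = 1/√(1 − 0.889²) = 2.1838
Δt' = γ(Δt − vΔx/c²) = 2.1838 × (22.0 μs − 0.889×3430 m / (2.998×10^8 m/s))
= 2.1838 × (11.829 μs) = 25.8 μs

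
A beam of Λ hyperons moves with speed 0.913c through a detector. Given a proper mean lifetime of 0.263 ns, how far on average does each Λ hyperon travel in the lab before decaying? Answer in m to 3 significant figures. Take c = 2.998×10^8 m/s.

γ = 1/√(1 − 0.913²) = 2.4512
Dilated lifetime: Δt = γτ₀ = 2.4512 × 0.263 ns = 0.64467 ns
d = vΔt = 0.913c × 0.64467 ns = 2.7372×10^8 m/s × 6.4467×10^-10 s = 0.176 m

d ≈ 0.176 m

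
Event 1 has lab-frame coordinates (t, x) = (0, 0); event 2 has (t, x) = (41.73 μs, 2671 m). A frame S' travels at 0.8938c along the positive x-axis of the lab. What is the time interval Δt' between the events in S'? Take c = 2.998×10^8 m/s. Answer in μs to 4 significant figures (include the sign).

Δt' ≈ 75.29 μs

γ = 1/√(1 − 0.8938²) = 2.22982
Δt' = γ(Δt − vΔx/c²) = 2.22982 × (41.73 μs − 0.8938×2671 m / (2.998×10^8 m/s))
= 2.22982 × (33.7669 μs) = 75.29 μs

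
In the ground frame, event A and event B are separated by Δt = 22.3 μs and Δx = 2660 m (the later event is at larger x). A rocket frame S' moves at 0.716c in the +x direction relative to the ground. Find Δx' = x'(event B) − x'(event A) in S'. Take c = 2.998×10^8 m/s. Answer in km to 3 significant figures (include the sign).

γ = 1/√(1 − 0.716²) = 1.4325
Δx' = γ(Δx − vΔt) = 1.4325 × (2660 m − 0.716×(2.998×10^8 m/s)×22.3×10^-6 s)
= 1.4325 × (-2126.8 m) = -3.05 km

Δx' ≈ -3.05 km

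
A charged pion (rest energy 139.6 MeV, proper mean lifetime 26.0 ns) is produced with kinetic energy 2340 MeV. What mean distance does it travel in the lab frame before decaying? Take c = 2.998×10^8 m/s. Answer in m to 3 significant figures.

d ≈ 138 m

γ = 1 + K/(m₀c²) = 1 + 2340/139.6 = 17.762
β = √(1 − 1/γ²) = 0.99841
Dilated lifetime: γτ₀ = 17.762 × 26.0 ns = 461.82 ns
d = βc·γτ₀ = 0.99841 × (2.998×10^8 m/s) × 4.6182×10^-7 s = 138 m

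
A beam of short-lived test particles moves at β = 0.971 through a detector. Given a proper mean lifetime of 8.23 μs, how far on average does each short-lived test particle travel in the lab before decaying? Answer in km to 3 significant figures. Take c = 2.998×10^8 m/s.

γ = 1/√(1 − 0.971²) = 4.1827
Dilated lifetime: Δt = γτ₀ = 4.1827 × 8.23 μs = 34.424 μs
d = vΔt = 0.971c × 34.424 μs = 2.9111×10^8 m/s × 3.4424×10^-5 s = 10.0 km

d ≈ 10.0 km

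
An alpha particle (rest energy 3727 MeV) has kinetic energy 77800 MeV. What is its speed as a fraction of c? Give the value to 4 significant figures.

β ≈ 0.9990

γ = 1 + K/(m₀c²) = 1 + 77800/3727 = 21.8747
β = √(1 − 1/γ²) = 0.9990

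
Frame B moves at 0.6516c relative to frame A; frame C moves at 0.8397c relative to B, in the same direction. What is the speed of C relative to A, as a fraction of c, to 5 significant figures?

u ≈ 0.96390c

Compose boost 2: (0.8397 + 0.6516)/(1 + 0.8397×0.6516) = 1.4913/1.547149 = 0.96390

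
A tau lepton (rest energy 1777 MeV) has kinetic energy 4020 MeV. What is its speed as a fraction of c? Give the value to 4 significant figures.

β ≈ 0.9519

γ = 1 + K/(m₀c²) = 1 + 4020/1777 = 3.26224
β = √(1 − 1/γ²) = 0.9519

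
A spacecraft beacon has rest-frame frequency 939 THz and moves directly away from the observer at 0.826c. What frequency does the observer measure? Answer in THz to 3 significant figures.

Relativistic Doppler: f_obs = f_src √((1−β)/(1+β))
= 939 × √(0.17400/1.8260) = 939 × 0.30869 = 290 THz

f_obs ≈ 290 THz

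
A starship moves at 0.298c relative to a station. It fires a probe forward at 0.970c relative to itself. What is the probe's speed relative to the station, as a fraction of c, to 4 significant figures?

u ≈ 0.9837c

Relativistic velocity addition: u = (u' + v)/(1 + u'v/c²)
= (0.970 + 0.298)/(1 + 0.970×0.298) = 1.268/1.28906 = 0.9837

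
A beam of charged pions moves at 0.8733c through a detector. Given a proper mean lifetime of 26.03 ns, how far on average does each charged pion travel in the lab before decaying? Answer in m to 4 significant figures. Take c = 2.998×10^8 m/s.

d ≈ 13.99 m

γ = 1/√(1 − 0.8733²) = 2.05262
Dilated lifetime: Δt = γτ₀ = 2.05262 × 26.03 ns = 53.4296 ns
d = vΔt = 0.8733c × 53.4296 ns = 2.61815×10^8 m/s × 5.34296×10^-8 s = 13.99 m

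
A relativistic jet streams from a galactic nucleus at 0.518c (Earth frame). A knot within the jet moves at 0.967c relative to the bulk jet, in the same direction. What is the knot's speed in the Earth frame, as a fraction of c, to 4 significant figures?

u ≈ 0.9894c

Relativistic velocity addition: u = (u' + v)/(1 + u'v/c²)
= (0.967 + 0.518)/(1 + 0.967×0.518) = 1.485/1.50091 = 0.9894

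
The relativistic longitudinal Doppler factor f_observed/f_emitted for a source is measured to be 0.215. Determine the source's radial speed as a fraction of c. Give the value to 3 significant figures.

β ≈ 0.912

f_obs/f_src = √((1−β)/(1+β)) = 0.215  ⇒  (1−β)/(1+β) = 0.046225
β = |1 − D²|/(1 + D²) = |1 − 0.046225|/(1 + 0.046225) = 0.912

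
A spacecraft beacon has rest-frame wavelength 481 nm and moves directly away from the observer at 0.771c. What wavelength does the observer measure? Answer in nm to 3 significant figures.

Relativistic Doppler: λ_obs = λ_src √((1+β)/(1−β))
= 481 × √(1.7710/0.22900) = 481 × 2.7809 = 1340 nm

λ_obs ≈ 1340 nm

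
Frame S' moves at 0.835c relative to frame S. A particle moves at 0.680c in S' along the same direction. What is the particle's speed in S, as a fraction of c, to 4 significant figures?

Relativistic velocity addition: u = (u' + v)/(1 + u'v/c²)
= (0.680 + 0.835)/(1 + 0.680×0.835) = 1.515/1.56780 = 0.9663

u ≈ 0.9663c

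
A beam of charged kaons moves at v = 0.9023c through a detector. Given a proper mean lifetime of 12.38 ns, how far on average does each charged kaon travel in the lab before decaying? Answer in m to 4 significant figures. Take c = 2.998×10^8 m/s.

d ≈ 7.768 m

γ = 1/√(1 − 0.9023²) = 2.31960
Dilated lifetime: Δt = γτ₀ = 2.31960 × 12.38 ns = 28.7167 ns
d = vΔt = 0.9023c × 28.7167 ns = 2.70510×10^8 m/s × 2.87167×10^-8 s = 7.768 m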